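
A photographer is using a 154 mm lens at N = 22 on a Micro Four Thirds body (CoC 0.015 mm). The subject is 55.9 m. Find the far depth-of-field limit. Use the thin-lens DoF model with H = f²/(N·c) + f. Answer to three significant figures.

249 m

Hyperfocal distance H = f²/(N·c) + f = 154²/(22 × 0.015) + 154 = 23716/0.33 + 154 ≈ 72020.7 mm ≈ 72.02 m.
Far limit Df = s·(H − f)/(H − s) = 55900 × (72020.7 − 154) / (72020.7 − 55900) = 55900 × 71866.7 / 16120.7 ≈ 249205 mm ≈ 249 m.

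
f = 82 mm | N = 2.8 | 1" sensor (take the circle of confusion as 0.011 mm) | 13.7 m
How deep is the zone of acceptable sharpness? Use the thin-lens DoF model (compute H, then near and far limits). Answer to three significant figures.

Hyperfocal distance H = f²/(N·c) + f = 82²/(2.8 × 0.011) + 82 = 6724/0.0308 + 82 ≈ 218393.7 mm ≈ 218.4 m.
Near limit Dn = s·(H − f)/(H + s − 2f) = 13700 × (218393.7 − 82) / (218393.7 + 13700 − 2 × 82) = 13700 × 218311.7 / 231929.7 ≈ 12895.6 mm.
Far limit Df = s·(H − f)/(H − s) = 13700 × (218393.7 − 82) / (218393.7 − 13700) = 13700 × 218311.7 / 204693.7 ≈ 14611.4 mm.
Depth of field = Df − Dn = 14611.4 − 12895.6 ≈ 1715.8 mm ≈ 1.72 m.

1.72 m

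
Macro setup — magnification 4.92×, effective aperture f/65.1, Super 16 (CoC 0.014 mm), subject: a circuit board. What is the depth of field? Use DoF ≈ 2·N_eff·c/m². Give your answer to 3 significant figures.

0.0753 mm

At magnification m, DoF ≈ 2·N_eff·c/m² = 2 × 65.1 × 0.014 / 4.92² = 1.823 / 24.21 ≈ 0.0753 mm.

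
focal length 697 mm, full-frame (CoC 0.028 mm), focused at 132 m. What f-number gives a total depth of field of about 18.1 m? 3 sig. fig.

f/9.02

Write h = H − f = f²/(N·c). The thin-lens limits are Dn = s·h/(h + (s−f)) and Df = s·h/(h − (s−f)), so DoF = Df − Dn = 2·s·(s−f)·h / (h² − (s−f)²).
That is a quadratic in h: DoF·h² − 2·s·(s−f)·h − DoF·(s−f)² = 0 ⇒ h = (s−f)·(s + √(s² + DoF²)) / DoF = 131303 × (132000 + √(132000² + 18100²)) / 18100 = 131303 × (132000 + 133235) / 18100 ≈ 1924098 mm.
Then N = f²/(c·h) = 697² / (0.028 × 1924098) = 485809 / 53875 ≈ 9.02.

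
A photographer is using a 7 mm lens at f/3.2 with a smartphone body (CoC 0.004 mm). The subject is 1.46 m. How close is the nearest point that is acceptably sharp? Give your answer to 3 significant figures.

Hyperfocal distance H = f²/(N·c) + f = 7²/(3.2 × 0.004) + 7 = 49/0.0128 + 7 ≈ 3835.1 mm ≈ 3.835 m.
Near limit Dn = s·(H − f)/(H + s − 2f) = 1460 × (3835.1 − 7) / (3835.1 + 1460 − 2 × 7) = 1460 × 3828.1 / 5281.1 ≈ 1058.3 mm ≈ 1.06 m.

1.06 m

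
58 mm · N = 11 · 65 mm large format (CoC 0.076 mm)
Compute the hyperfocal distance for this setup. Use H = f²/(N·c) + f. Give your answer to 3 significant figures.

4.08 m

Hyperfocal distance H = f²/(N·c) + f = 58²/(11 × 0.076) + 58 = 3364/0.836 + 58 ≈ 4081.9 mm ≈ 4.08 m.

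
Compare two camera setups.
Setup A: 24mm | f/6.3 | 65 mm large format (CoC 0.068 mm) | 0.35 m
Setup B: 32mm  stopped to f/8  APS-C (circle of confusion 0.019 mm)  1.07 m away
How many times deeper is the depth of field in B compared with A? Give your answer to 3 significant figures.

1.87

Setup A: H = 24²/(6.3×0.068) + 24 ≈ 1368.5 mm; DoF = Df − Dn = 462.02 − 281.70 ≈ 180.32 mm.
Setup B: H = 32²/(8×0.019) + 32 ≈ 6768.8 mm; DoF = Df − Dn = 1264.89 − 927.15 ≈ 337.74 mm.
Ratio = 337.74 / 180.32 ≈ 1.87.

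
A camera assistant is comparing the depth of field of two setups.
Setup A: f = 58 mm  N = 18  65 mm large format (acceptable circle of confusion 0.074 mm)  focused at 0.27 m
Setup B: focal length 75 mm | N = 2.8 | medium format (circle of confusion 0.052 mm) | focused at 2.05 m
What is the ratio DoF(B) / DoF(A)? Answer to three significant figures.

Setup A: H = 58²/(18×0.074) + 58 ≈ 2583.5 mm; DoF = Df − Dn = 294.741 − 249.091 ≈ 45.650 mm.
Setup B: H = 75²/(2.8×0.052) + 75 ≈ 38708.2 mm; DoF = Df − Dn = 2160.45 − 1950.30 ≈ 210.15 mm.
Ratio = 210.15 / 45.650 ≈ 4.60.

4.60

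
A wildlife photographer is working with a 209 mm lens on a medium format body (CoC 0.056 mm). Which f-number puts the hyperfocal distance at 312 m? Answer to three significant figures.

f/2.50

Rearrange H = f²/(N·c) + f for N: N = f² / ((H − f)·c).
N = 209² / ((312000 − 209) × 0.056) = 43681 / 17460 ≈ 2.50.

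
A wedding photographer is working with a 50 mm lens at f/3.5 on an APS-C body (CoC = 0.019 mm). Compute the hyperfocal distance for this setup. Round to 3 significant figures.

Hyperfocal distance H = f²/(N·c) + f = 50²/(3.5 × 0.019) + 50 = 2500/0.0665 + 50 ≈ 37644.0 mm ≈ 37.6 m.

37.6 m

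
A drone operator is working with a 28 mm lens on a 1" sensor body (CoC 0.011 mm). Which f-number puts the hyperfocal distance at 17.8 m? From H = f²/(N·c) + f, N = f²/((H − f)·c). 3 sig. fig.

f/4.01

Rearrange H = f²/(N·c) + f for N: N = f² / ((H − f)·c).
N = 28² / ((17800 − 28) × 0.011) = 784 / 195.5 ≈ 4.01.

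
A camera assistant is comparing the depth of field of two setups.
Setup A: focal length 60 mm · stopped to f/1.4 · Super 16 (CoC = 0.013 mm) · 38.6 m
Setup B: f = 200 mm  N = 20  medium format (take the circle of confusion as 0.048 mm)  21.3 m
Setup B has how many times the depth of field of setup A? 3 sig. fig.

Setup A: H = 60²/(1.4×0.013) + 60 ≈ 197862.2 mm; DoF = Df − Dn = 47941 − 32306 ≈ 15635 mm.
Setup B: H = 200²/(20×0.048) + 200 ≈ 41866.7 mm; DoF = Df − Dn = 43152 − 14140 ≈ 29012 mm.
Ratio = 29012 / 15635 ≈ 1.86.

1.86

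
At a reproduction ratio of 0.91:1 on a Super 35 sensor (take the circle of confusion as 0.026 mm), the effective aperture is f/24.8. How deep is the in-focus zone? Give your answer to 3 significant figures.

1.56 mm

At magnification m, DoF ≈ 2·N_eff·c/m² = 2 × 24.8 × 0.026 / 0.91² = 1.29 / 0.8281 ≈ 1.56 mm.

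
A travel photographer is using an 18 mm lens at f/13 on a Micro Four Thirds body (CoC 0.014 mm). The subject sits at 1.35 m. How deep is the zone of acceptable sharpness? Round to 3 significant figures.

Hyperfocal distance H = f²/(N·c) + f = 18²/(13 × 0.014) + 18 = 324/0.182 + 18 ≈ 1798.2 mm ≈ 1.798 m.
Near limit Dn = s·(H − f)/(H + s − 2f) = 1350 × (1798.2 − 18) / (1798.2 + 1350 − 2 × 18) = 1350 × 1780.2 / 3112.2 ≈ 772.2 mm.
Far limit Df = s·(H − f)/(H − s) = 1350 × (1798.2 − 18) / (1798.2 − 1350) = 1350 × 1780.2 / 448.2 ≈ 5361.9 mm.
Depth of field = Df − Dn = 5361.9 − 772.2 ≈ 4589.7 mm ≈ 4.59 m.

4.59 m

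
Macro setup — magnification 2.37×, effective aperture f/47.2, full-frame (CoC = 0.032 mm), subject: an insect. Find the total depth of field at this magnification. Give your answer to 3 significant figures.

0.538 mm

At magnification m, DoF ≈ 2·N_eff·c/m² = 2 × 47.2 × 0.032 / 2.37² = 3.021 / 5.617 ≈ 0.538 mm.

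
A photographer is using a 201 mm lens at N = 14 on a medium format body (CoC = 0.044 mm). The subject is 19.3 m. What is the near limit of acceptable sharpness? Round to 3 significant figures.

Hyperfocal distance H = f²/(N·c) + f = 201²/(14 × 0.044) + 201 = 40401/0.616 + 201 ≈ 65787.0 mm ≈ 65.79 m.
Near limit Dn = s·(H − f)/(H + s − 2f) = 19300 × (65787.0 − 201) / (65787.0 + 19300 − 2 × 201) = 19300 × 65586.0 / 84685.0 ≈ 14947 mm ≈ 14.9 m.

14.9 m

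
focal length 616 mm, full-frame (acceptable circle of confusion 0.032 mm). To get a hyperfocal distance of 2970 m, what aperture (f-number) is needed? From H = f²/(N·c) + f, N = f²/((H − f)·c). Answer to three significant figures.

f/3.99

Rearrange H = f²/(N·c) + f for N: N = f² / ((H − f)·c).
N = 616² / ((2970000 − 616) × 0.032) = 379456 / 95020 ≈ 3.99.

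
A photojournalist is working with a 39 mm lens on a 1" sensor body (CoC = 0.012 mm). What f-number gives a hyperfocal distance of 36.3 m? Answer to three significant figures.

f/3.50

Rearrange H = f²/(N·c) + f for N: N = f² / ((H − f)·c).
N = 39² / ((36300 − 39) × 0.012) = 1521 / 435.1 ≈ 3.50.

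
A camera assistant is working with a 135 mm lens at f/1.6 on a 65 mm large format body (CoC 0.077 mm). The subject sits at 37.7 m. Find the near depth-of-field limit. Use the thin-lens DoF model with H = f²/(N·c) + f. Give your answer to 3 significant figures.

30.1 m

Hyperfocal distance H = f²/(N·c) + f = 135²/(1.6 × 0.077) + 135 = 18225/0.1232 + 135 ≈ 148065.2 mm ≈ 148.1 m.
Near limit Dn = s·(H − f)/(H + s − 2f) = 37700 × (148065.2 − 135) / (148065.2 + 37700 − 2 × 135) = 37700 × 147930.2 / 185495.2 ≈ 30065 mm ≈ 30.1 m.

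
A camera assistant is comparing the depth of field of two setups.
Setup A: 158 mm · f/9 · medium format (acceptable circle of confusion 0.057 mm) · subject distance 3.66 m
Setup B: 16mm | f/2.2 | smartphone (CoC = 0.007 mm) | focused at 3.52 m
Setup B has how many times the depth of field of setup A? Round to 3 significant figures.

2.93

Setup A: H = 158²/(9×0.057) + 158 ≈ 48820.8 mm; DoF = Df − Dn = 3943.82 − 3414.29 ≈ 529.53 mm.
Setup B: H = 16²/(2.2×0.007) + 16 ≈ 16639.4 mm; DoF = Df − Dn = 4460.1 − 2907.2 ≈ 1552.9 mm.
Ratio = 1552.9 / 529.53 ≈ 2.93.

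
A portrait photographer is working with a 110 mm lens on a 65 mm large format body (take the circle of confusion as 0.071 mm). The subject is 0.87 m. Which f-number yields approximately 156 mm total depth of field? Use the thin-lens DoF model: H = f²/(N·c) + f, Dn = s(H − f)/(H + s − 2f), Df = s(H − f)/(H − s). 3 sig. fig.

Write h = H − f = f²/(N·c). The thin-lens limits are Dn = s·h/(h + (s−f)) and Df = s·h/(h − (s−f)), so DoF = Df − Dn = 2·s·(s−f)·h / (h² − (s−f)²).
That is a quadratic in h: DoF·h² − 2·s·(s−f)·h − DoF·(s−f)² = 0 ⇒ h = (s−f)·(s + √(s² + DoF²)) / DoF = 760 × (870 + √(870² + 156²)) / 156 = 760 × (870 + 883.876) / 156 ≈ 8544.5 mm.
Then N = f²/(c·h) = 110² / (0.071 × 8544.5) = 12100 / 606.66 ≈ 19.9.

f/19.9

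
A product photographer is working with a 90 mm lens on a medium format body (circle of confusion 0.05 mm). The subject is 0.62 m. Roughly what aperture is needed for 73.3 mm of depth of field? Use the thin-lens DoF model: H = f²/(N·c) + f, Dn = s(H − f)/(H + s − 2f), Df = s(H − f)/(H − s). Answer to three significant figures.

f/18

Write h = H − f = f²/(N·c). The thin-lens limits are Dn = s·h/(h + (s−f)) and Df = s·h/(h − (s−f)), so DoF = Df − Dn = 2·s·(s−f)·h / (h² − (s−f)²).
That is a quadratic in h: DoF·h² − 2·s·(s−f)·h − DoF·(s−f)² = 0 ⇒ h = (s−f)·(s + √(s² + DoF²)) / DoF = 530 × (620 + √(620² + 73.3²)) / 73.3 = 530 × (620 + 624.318) / 73.3 ≈ 8997.1 mm.
Then N = f²/(c·h) = 90² / (0.05 × 8997.1) = 8100 / 449.86 ≈ 18.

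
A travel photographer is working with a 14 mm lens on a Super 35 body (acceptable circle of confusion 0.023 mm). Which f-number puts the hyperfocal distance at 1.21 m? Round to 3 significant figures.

Rearrange H = f²/(N·c) + f for N: N = f² / ((H − f)·c).
N = 14² / ((1210 − 14) × 0.023) = 196 / 27.51 ≈ 7.13.

f/7.13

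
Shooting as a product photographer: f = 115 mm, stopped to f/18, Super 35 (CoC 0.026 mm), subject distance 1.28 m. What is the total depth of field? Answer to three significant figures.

106 mm

Hyperfocal distance H = f²/(N·c) + f = 115²/(18 × 0.026) + 115 = 13225/0.468 + 115 ≈ 28373.5 mm ≈ 28.37 m.
Near limit Dn = s·(H − f)/(H + s − 2f) = 1280 × (28373.5 − 115) / (28373.5 + 1280 − 2 × 115) = 1280 × 28258.5 / 29423.5 ≈ 1229.32 mm.
Far limit Df = s·(H − f)/(H − s) = 1280 × (28373.5 − 115) / (28373.5 − 1280) = 1280 × 28258.5 / 27093.5 ≈ 1335.04 mm.
Depth of field = Df − Dn = 1335.04 − 1229.32 ≈ 105.72 mm.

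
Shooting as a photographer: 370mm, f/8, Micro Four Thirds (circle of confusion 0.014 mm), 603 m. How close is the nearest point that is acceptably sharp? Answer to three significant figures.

Hyperfocal distance H = f²/(N·c) + f = 370²/(8 × 0.014) + 370 = 136900/0.112 + 370 ≈ 1222691.4 mm ≈ 1223 m.
Near limit Dn = s·(H − f)/(H + s − 2f) = 603000 × (1222691.4 − 370) / (1222691.4 + 603000 − 2 × 370) = 603000 × 1222321.4 / 1824951.4 ≈ 403879 mm ≈ 404 m.

404 m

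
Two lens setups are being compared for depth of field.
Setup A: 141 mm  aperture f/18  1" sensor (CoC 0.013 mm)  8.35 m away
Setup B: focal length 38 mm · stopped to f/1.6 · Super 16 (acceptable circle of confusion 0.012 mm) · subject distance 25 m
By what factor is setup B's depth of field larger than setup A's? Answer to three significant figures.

Setup A: H = 141²/(18×0.013) + 141 ≈ 85102.5 mm; DoF = Df − Dn = 9243.1 − 7614.3 ≈ 1628.8 mm.
Setup B: H = 38²/(1.6×0.012) + 38 ≈ 75246.3 mm; DoF = Df − Dn = 37420 − 18770 ≈ 18650 mm.
Ratio = 18650 / 1628.8 ≈ 11.5.

11.5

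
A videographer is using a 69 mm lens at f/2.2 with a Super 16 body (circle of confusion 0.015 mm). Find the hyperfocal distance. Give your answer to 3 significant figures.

Hyperfocal distance H = f²/(N·c) + f = 69²/(2.2 × 0.015) + 69 = 4761/0.033 + 69 ≈ 144341.7 mm ≈ 144 m.

144 m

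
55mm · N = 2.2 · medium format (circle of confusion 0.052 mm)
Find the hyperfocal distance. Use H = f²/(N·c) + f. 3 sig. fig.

Hyperfocal distance H = f²/(N·c) + f = 55²/(2.2 × 0.052) + 55 = 3025/0.1144 + 55 ≈ 26497.3 mm ≈ 26.5 m.

26.5 m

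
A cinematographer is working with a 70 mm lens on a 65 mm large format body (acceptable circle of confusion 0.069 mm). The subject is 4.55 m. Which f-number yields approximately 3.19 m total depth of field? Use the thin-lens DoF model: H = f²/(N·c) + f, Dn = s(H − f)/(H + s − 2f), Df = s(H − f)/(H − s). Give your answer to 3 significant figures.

f/5

Write h = H − f = f²/(N·c). The thin-lens limits are Dn = s·h/(h + (s−f)) and Df = s·h/(h − (s−f)), so DoF = Df − Dn = 2·s·(s−f)·h / (h² − (s−f)²).
That is a quadratic in h: DoF·h² − 2·s·(s−f)·h − DoF·(s−f)² = 0 ⇒ h = (s−f)·(s + √(s² + DoF²)) / DoF = 4480 × (4550 + √(4550² + 3190²)) / 3190 = 4480 × (4550 + 5556.85) / 3190 ≈ 14194 mm.
Then N = f²/(c·h) = 70² / (0.069 × 14194) = 4900 / 979.38 ≈ 5.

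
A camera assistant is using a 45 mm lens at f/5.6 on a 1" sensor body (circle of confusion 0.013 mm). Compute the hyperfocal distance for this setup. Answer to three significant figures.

Hyperfocal distance H = f²/(N·c) + f = 45²/(5.6 × 0.013) + 45 = 2025/0.0728 + 45 ≈ 27860.9 mm ≈ 27.9 m.

27.9 m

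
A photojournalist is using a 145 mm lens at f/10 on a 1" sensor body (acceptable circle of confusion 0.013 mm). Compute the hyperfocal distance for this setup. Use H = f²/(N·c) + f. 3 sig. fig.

162 m

Hyperfocal distance H = f²/(N·c) + f = 145²/(10 × 0.013) + 145 = 21025/0.13 + 145 ≈ 161875.8 mm ≈ 162 m.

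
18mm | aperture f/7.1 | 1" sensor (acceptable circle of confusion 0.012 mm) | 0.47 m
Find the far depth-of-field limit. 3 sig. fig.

0.533 m

Hyperfocal distance H = f²/(N·c) + f = 18²/(7.1 × 0.012) + 18 = 324/0.0852 + 18 ≈ 3820.8 mm ≈ 3.821 m.
Far limit Df = s·(H − f)/(H − s) = 470 × (3820.8 − 18) / (3820.8 − 470) = 470 × 3802.8 / 3350.8 ≈ 533.40 mm ≈ 0.533 m.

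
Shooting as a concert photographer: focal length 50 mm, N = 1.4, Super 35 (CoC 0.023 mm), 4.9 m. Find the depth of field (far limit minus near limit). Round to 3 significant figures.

Hyperfocal distance H = f²/(N·c) + f = 50²/(1.4 × 0.023) + 50 = 2500/0.0322 + 50 ≈ 77689.8 mm ≈ 77.69 m.
Near limit Dn = s·(H − f)/(H + s − 2f) = 4900 × (77689.8 − 50) / (77689.8 + 4900 − 2 × 50) = 4900 × 77639.8 / 82489.8 ≈ 4611.90 mm.
Far limit Df = s·(H − f)/(H − s) = 4900 × (77689.8 − 50) / (77689.8 − 4900) = 4900 × 77639.8 / 72789.8 ≈ 5226.49 mm.
Depth of field = Df − Dn = 5226.49 − 4611.90 ≈ 614.59 mm ≈ 0.615 m.

0.615 m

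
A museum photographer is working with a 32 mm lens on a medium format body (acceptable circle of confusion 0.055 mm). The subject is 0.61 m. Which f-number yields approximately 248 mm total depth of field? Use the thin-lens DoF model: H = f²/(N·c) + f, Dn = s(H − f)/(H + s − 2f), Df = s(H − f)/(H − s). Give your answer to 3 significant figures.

Write h = H − f = f²/(N·c). The thin-lens limits are Dn = s·h/(h + (s−f)) and Df = s·h/(h − (s−f)), so DoF = Df − Dn = 2·s·(s−f)·h / (h² − (s−f)²).
That is a quadratic in h: DoF·h² − 2·s·(s−f)·h − DoF·(s−f)² = 0 ⇒ h = (s−f)·(s + √(s² + DoF²)) / DoF = 578 × (610 + √(610² + 248²)) / 248 = 578 × (610 + 658.486) / 248 ≈ 2956.4 mm.
Then N = f²/(c·h) = 32² / (0.055 × 2956.4) = 1024 / 162.60 ≈ 6.30.

f/6.30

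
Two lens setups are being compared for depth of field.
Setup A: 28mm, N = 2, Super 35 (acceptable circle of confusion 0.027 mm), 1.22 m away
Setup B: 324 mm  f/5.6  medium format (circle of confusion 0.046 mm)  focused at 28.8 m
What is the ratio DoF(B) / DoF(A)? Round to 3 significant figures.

20.1

Setup A: H = 28²/(2×0.027) + 28 ≈ 14546.5 mm; DoF = Df − Dn = 1329.12 − 1127.44 ≈ 201.68 mm.
Setup B: H = 324²/(5.6×0.046) + 324 ≈ 407839.5 mm; DoF = Df − Dn = 30963.6 − 26919.0 ≈ 4044.6 mm.
Ratio = 4044.6 / 201.68 ≈ 20.1.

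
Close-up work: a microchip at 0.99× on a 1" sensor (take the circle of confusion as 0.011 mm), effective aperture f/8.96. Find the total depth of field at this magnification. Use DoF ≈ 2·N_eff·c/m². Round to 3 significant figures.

0.201 mm

At magnification m, DoF ≈ 2·N_eff·c/m² = 2 × 8.96 × 0.011 / 0.99² = 0.1971 / 0.9801 ≈ 0.201 mm.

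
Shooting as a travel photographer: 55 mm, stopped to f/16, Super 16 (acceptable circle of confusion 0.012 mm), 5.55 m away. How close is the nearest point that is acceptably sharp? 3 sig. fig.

Hyperfocal distance H = f²/(N·c) + f = 55²/(16 × 0.012) + 55 = 3025/0.192 + 55 ≈ 15810.2 mm ≈ 15.81 m.
Near limit Dn = s·(H − f)/(H + s − 2f) = 5550 × (15810.2 − 55) / (15810.2 + 5550 − 2 × 55) = 5550 × 15755.2 / 21250.2 ≈ 4114.8 mm ≈ 4.11 m.

4.11 m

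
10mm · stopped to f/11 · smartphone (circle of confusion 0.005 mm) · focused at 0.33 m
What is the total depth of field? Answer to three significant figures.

120 mm

Hyperfocal distance H = f²/(N·c) + f = 10²/(11 × 0.005) + 10 = 100/0.055 + 10 ≈ 1828.2 mm ≈ 1.828 m.
Near limit Dn = s·(H − f)/(H + s − 2f) = 330 × (1828.2 − 10) / (1828.2 + 330 − 2 × 10) = 330 × 1818.2 / 2138.2 ≈ 280.61 mm.
Far limit Df = s·(H − f)/(H − s) = 330 × (1828.2 − 10) / (1828.2 − 330) = 330 × 1818.2 / 1498.2 ≈ 400.49 mm.
Depth of field = Df − Dn = 400.49 − 280.61 ≈ 119.88 mm.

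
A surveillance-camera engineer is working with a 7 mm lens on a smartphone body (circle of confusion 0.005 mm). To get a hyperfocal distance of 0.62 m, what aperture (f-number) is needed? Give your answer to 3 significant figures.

Rearrange H = f²/(N·c) + f for N: N = f² / ((H − f)·c).
N = 7² / ((620 − 7) × 0.005) = 49 / 3.065 ≈ 16.

f/16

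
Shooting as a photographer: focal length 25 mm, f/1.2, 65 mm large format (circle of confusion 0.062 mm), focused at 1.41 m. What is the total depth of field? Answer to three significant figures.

478 mm

Hyperfocal distance H = f²/(N·c) + f = 25²/(1.2 × 0.062) + 25 = 625/0.0744 + 25 ≈ 8425.5 mm ≈ 8.426 m.
Near limit Dn = s·(H − f)/(H + s − 2f) = 1410 × (8425.5 − 25) / (8425.5 + 1410 − 2 × 25) = 1410 × 8400.5 / 9785.5 ≈ 1210.44 mm.
Far limit Df = s·(H − f)/(H − s) = 1410 × (8425.5 − 25) / (8425.5 − 1410) = 1410 × 8400.5 / 7015.5 ≈ 1688.36 mm.
Depth of field = Df − Dn = 1688.36 − 1210.44 ≈ 477.92 mm.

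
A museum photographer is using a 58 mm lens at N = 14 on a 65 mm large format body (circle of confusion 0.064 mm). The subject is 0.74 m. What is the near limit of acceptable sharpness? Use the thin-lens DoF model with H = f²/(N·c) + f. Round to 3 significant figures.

0.626 m

Hyperfocal distance H = f²/(N·c) + f = 58²/(14 × 0.064) + 58 = 3364/0.896 + 58 ≈ 3812.5 mm ≈ 3.812 m.
Near limit Dn = s·(H − f)/(H + s − 2f) = 740 × (3812.5 − 58) / (3812.5 + 740 − 2 × 58) = 740 × 3754.5 / 4436.5 ≈ 626.24 mm ≈ 0.626 m.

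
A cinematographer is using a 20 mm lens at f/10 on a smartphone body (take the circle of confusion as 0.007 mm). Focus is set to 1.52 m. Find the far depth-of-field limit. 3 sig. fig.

2.06 m

Hyperfocal distance H = f²/(N·c) + f = 20²/(10 × 0.007) + 20 = 400/0.07 + 20 ≈ 5734.3 mm ≈ 5.734 m.
Far limit Df = s·(H − f)/(H − s) = 1520 × (5734.3 − 20) / (5734.3 − 1520) = 1520 × 5714.3 / 4214.3 ≈ 2061.0 mm ≈ 2.06 m.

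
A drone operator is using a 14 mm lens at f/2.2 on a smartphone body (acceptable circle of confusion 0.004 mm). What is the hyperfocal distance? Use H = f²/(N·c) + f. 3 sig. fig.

22.3 m

Hyperfocal distance H = f²/(N·c) + f = 14²/(2.2 × 0.004) + 14 = 196/0.0088 + 14 ≈ 22286.7 mm ≈ 22.3 m.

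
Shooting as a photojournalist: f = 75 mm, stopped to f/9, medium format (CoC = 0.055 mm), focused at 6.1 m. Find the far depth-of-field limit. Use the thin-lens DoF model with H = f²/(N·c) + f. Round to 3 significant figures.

Hyperfocal distance H = f²/(N·c) + f = 75²/(9 × 0.055) + 75 = 5625/0.495 + 75 ≈ 11438.6 mm ≈ 11.44 m.
Far limit Df = s·(H − f)/(H − s) = 6100 × (11438.6 − 75) / (11438.6 − 6100) = 6100 × 11363.6 / 5338.6 ≈ 12984 mm ≈ 13.0 m.

13.0 m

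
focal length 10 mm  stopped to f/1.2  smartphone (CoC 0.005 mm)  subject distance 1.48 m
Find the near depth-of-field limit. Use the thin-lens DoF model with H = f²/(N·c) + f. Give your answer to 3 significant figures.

1.36 m

Hyperfocal distance H = f²/(N·c) + f = 10²/(1.2 × 0.005) + 10 = 100/0.006 + 10 ≈ 16676.7 mm ≈ 16.68 m.
Near limit Dn = s·(H − f)/(H + s − 2f) = 1480 × (16676.7 − 10) / (16676.7 + 1480 − 2 × 10) = 1480 × 16666.7 / 18136.7 ≈ 1360.0 mm ≈ 1.36 m.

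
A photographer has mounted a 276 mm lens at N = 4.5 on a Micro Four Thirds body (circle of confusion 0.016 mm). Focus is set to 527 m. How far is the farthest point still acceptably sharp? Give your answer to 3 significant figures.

1050 m

Hyperfocal distance H = f²/(N·c) + f = 276²/(4.5 × 0.016) + 276 = 76176/0.072 + 276 ≈ 1058276.0 mm ≈ 1058 m.
Far limit Df = s·(H − f)/(H − s) = 527000 × (1058276.0 − 276) / (1058276.0 − 527000) = 527000 × 1058000.0 / 531276.0 ≈ 1049485 mm ≈ 1050 m.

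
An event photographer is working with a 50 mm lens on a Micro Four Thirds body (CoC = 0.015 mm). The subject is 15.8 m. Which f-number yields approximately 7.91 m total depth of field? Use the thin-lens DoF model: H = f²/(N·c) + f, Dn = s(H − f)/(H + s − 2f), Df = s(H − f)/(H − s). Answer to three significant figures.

Write h = H − f = f²/(N·c). The thin-lens limits are Dn = s·h/(h + (s−f)) and Df = s·h/(h − (s−f)), so DoF = Df − Dn = 2·s·(s−f)·h / (h² − (s−f)²).
That is a quadratic in h: DoF·h² − 2·s·(s−f)·h − DoF·(s−f)² = 0 ⇒ h = (s−f)·(s + √(s² + DoF²)) / DoF = 15750 × (15800 + √(15800² + 7910²)) / 7910 = 15750 × (15800 + 17669.4) / 7910 ≈ 66643 mm.
Then N = f²/(c·h) = 50² / (0.015 × 66643) = 2500 / 999.64 ≈ 2.50.

f/2.50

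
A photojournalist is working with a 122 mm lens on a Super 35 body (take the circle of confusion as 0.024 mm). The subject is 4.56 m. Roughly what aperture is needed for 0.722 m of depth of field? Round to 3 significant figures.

Write h = H − f = f²/(N·c). The thin-lens limits are Dn = s·h/(h + (s−f)) and Df = s·h/(h − (s−f)), so DoF = Df − Dn = 2·s·(s−f)·h / (h² − (s−f)²).
That is a quadratic in h: DoF·h² − 2·s·(s−f)·h − DoF·(s−f)² = 0 ⇒ h = (s−f)·(s + √(s² + DoF²)) / DoF = 4438 × (4560 + √(4560² + 722²)) / 722 = 4438 × (4560 + 4616.80) / 722 ≈ 56408 mm.
Then N = f²/(c·h) = 122² / (0.024 × 56408) = 14884 / 1353.8 ≈ 11.

f/11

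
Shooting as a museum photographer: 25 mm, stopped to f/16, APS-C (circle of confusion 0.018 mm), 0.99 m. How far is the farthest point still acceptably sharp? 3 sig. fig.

1.78 m

Hyperfocal distance H = f²/(N·c) + f = 25²/(16 × 0.018) + 25 = 625/0.288 + 25 ≈ 2195.1 mm ≈ 2.195 m.
Far limit Df = s·(H − f)/(H − s) = 990 × (2195.1 − 25) / (2195.1 − 990) = 990 × 2170.1 / 1205.1 ≈ 1782.7 mm ≈ 1.78 m.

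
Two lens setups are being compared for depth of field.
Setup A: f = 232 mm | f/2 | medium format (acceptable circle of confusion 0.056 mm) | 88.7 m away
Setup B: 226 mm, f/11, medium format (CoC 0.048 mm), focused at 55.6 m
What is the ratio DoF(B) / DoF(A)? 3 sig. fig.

2.80

Setup A: H = 232²/(2×0.056) + 232 ≈ 480803.4 mm; DoF = Df − Dn = 108713 − 74910 ≈ 33803 mm.
Setup B: H = 226²/(11×0.048) + 226 ≈ 96960.8 mm; DoF = Df − Dn = 130037 − 35359 ≈ 94678 mm.
Ratio = 94678 / 33803 ≈ 2.80.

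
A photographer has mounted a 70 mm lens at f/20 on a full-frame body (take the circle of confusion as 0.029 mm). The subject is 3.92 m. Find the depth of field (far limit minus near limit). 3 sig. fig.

4.51 m

Hyperfocal distance H = f²/(N·c) + f = 70²/(20 × 0.029) + 70 = 4900/0.58 + 70 ≈ 8518.3 mm ≈ 8.518 m.
Near limit Dn = s·(H − f)/(H + s − 2f) = 3920 × (8518.3 − 70) / (8518.3 + 3920 − 2 × 70) = 3920 × 8448.3 / 12298.3 ≈ 2692.8 mm.
Far limit Df = s·(H − f)/(H − s) = 3920 × (8518.3 − 70) / (8518.3 − 3920) = 3920 × 8448.3 / 4598.3 ≈ 7202.1 mm.
Depth of field = Df − Dn = 7202.1 − 2692.8 ≈ 4509.3 mm ≈ 4.51 m.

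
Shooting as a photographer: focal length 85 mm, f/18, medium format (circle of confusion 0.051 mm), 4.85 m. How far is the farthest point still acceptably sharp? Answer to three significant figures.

12.3 m

Hyperfocal distance H = f²/(N·c) + f = 85²/(18 × 0.051) + 85 = 7225/0.918 + 85 ≈ 7955.4 mm ≈ 7.955 m.
Far limit Df = s·(H − f)/(H − s) = 4850 × (7955.4 − 85) / (7955.4 − 4850) = 4850 × 7870.4 / 3105.4 ≈ 12292 mm ≈ 12.3 m.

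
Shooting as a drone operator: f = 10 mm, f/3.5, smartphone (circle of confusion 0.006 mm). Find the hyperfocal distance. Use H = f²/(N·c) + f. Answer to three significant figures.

Hyperfocal distance H = f²/(N·c) + f = 10²/(3.5 × 0.006) + 10 = 100/0.021 + 10 ≈ 4771.9 mm ≈ 4.77 m.

4.77 m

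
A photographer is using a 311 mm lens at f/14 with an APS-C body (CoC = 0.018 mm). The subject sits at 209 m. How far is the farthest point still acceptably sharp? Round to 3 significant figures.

Hyperfocal distance H = f²/(N·c) + f = 311²/(14 × 0.018) + 311 = 96721/0.252 + 311 ≈ 384124.5 mm ≈ 384.1 m.
Far limit Df = s·(H − f)/(H − s) = 209000 × (384124.5 − 311) / (384124.5 − 209000) = 209000 × 383813.5 / 175124.5 ≈ 458057 mm ≈ 458 m.

458 m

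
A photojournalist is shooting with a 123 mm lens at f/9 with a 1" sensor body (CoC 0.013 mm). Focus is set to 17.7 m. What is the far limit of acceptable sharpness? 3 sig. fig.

Hyperfocal distance H = f²/(N·c) + f = 123²/(9 × 0.013) + 123 = 15129/0.117 + 123 ≈ 129430.7 mm ≈ 129.4 m.
Far limit Df = s·(H − f)/(H − s) = 17700 × (129430.7 − 123) / (129430.7 − 17700) = 17700 × 129307.7 / 111730.7 ≈ 20484 mm ≈ 20.5 m.

20.5 m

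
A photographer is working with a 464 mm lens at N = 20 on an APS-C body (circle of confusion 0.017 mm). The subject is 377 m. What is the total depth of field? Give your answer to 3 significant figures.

694 m

Hyperfocal distance H = f²/(N·c) + f = 464²/(20 × 0.017) + 464 = 215296/0.34 + 464 ≈ 633687.5 mm ≈ 633.7 m.
Near limit Dn = s·(H − f)/(H + s − 2f) = 377000 × (633687.5 − 464) / (633687.5 + 377000 − 2 × 464) = 377000 × 633223.5 / 1009759.5 ≈ 236418 mm.
Far limit Df = s·(H − f)/(H − s) = 377000 × (633687.5 − 464) / (633687.5 − 377000) = 377000 × 633223.5 / 256687.5 ≈ 930023 mm.
Depth of field = Df − Dn = 930023 − 236418 ≈ 693605 mm ≈ 694 m.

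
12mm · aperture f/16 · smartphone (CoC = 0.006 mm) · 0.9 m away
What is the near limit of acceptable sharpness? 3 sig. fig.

Hyperfocal distance H = f²/(N·c) + f = 12²/(16 × 0.006) + 12 = 144/0.096 + 12 ≈ 1512.0 mm ≈ 1.512 m.
Near limit Dn = s·(H − f)/(H + s − 2f) = 900 × (1512.0 − 12) / (1512.0 + 900 − 2 × 12) = 900 × 1500.0 / 2388.0 ≈ 565.33 mm ≈ 0.565 m.

0.565 m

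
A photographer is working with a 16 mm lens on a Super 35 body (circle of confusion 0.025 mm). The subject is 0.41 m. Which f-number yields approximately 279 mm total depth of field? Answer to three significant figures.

Write h = H − f = f²/(N·c). The thin-lens limits are Dn = s·h/(h + (s−f)) and Df = s·h/(h − (s−f)), so DoF = Df − Dn = 2·s·(s−f)·h / (h² − (s−f)²).
That is a quadratic in h: DoF·h² − 2·s·(s−f)·h − DoF·(s−f)² = 0 ⇒ h = (s−f)·(s + √(s² + DoF²)) / DoF = 394 × (410 + √(410² + 279²)) / 279 = 394 × (410 + 495.924) / 279 ≈ 1279.3 mm.
Then N = f²/(c·h) = 16² / (0.025 × 1279.3) = 256 / 31.983 ≈ 8.

f/8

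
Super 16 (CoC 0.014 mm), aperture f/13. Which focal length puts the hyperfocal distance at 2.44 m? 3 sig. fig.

From H = f²/(N·c) + f, with f ≪ H: f ≈ √(H·N·c) = √(2440 × 13 × 0.014) = √444.08 ≈ 21.07 mm.
Exact: f² + N·c·f − N·c·H = 0 ⇒ f = (−N·c + √((N·c)² + 4·N·c·H))/2 = (−0.182 + √1776.4)/2 ≈ 20.982 mm ≈ 21.0 mm.

21.0 mm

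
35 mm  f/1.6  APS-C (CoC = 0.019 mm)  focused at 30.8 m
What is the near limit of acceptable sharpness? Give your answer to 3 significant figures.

Hyperfocal distance H = f²/(N·c) + f = 35²/(1.6 × 0.019) + 35 = 1225/0.0304 + 35 ≈ 40331.1 mm ≈ 40.33 m.
Near limit Dn = s·(H − f)/(H + s − 2f) = 30800 × (40331.1 − 35) / (40331.1 + 30800 − 2 × 35) = 30800 × 40296.1 / 71061.1 ≈ 17466 mm ≈ 17.5 m.

17.5 m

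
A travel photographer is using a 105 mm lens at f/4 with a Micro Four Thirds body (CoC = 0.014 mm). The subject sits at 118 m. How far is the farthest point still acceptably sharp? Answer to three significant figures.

Hyperfocal distance H = f²/(N·c) + f = 105²/(4 × 0.014) + 105 = 11025/0.056 + 105 ≈ 196980.0 mm ≈ 197.0 m.
Far limit Df = s·(H − f)/(H − s) = 118000 × (196980.0 − 105) / (196980.0 − 118000) = 118000 × 196875.0 / 78980.0 ≈ 294141 mm ≈ 294 m.

294 m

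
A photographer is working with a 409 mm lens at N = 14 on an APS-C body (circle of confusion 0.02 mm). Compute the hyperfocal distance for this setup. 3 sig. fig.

Hyperfocal distance H = f²/(N·c) + f = 409²/(14 × 0.02) + 409 = 167281/0.28 + 409 ≈ 597841.1 mm ≈ 598 m.

598 m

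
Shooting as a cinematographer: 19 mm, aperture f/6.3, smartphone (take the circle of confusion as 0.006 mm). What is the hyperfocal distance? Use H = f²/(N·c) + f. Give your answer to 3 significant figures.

Hyperfocal distance H = f²/(N·c) + f = 19²/(6.3 × 0.006) + 19 = 361/0.0378 + 19 ≈ 9569.3 mm ≈ 9.57 m.

9.57 m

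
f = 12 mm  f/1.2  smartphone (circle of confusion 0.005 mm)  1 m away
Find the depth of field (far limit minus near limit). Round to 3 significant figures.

Hyperfocal distance H = f²/(N·c) + f = 12²/(1.2 × 0.005) + 12 = 144/0.006 + 12 ≈ 24012.0 mm ≈ 24.01 m.
Near limit Dn = s·(H − f)/(H + s − 2f) = 1000 × (24012.0 − 12) / (24012.0 + 1000 − 2 × 12) = 1000 × 24000.0 / 24988.0 ≈ 960.461 mm.
Far limit Df = s·(H − f)/(H − s) = 1000 × (24012.0 − 12) / (24012.0 − 1000) = 1000 × 24000.0 / 23012.0 ≈ 1042.934 mm.
Depth of field = Df − Dn = 1042.934 − 960.461 ≈ 82.473 mm.

82.5 mm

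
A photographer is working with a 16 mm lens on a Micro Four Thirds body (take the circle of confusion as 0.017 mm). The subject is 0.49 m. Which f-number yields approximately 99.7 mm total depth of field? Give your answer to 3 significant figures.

f/3.20

Write h = H − f = f²/(N·c). The thin-lens limits are Dn = s·h/(h + (s−f)) and Df = s·h/(h − (s−f)), so DoF = Df − Dn = 2·s·(s−f)·h / (h² − (s−f)²).
That is a quadratic in h: DoF·h² − 2·s·(s−f)·h − DoF·(s−f)² = 0 ⇒ h = (s−f)·(s + √(s² + DoF²)) / DoF = 474 × (490 + √(490² + 99.7²)) / 99.7 = 474 × (490 + 500.040) / 99.7 ≈ 4706.9 mm.
Then N = f²/(c·h) = 16² / (0.017 × 4706.9) = 256 / 80.017 ≈ 3.20.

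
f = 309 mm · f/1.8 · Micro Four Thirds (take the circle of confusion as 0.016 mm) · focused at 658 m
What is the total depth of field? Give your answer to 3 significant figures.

Hyperfocal distance H = f²/(N·c) + f = 309²/(1.8 × 0.016) + 309 = 95481/0.0288 + 309 ≈ 3315621.5 mm ≈ 3316 m.
Near limit Dn = s·(H − f)/(H + s − 2f) = 658000 × (3315621.5 − 309) / (3315621.5 + 658000 − 2 × 309) = 658000 × 3315312.5 / 3973003.5 ≈ 549075 mm.
Far limit Df = s·(H − f)/(H − s) = 658000 × (3315621.5 − 309) / (3315621.5 − 658000) = 658000 × 3315312.5 / 2657621.5 ≈ 820838 mm.
Depth of field = Df − Dn = 820838 − 549075 ≈ 271763 mm ≈ 272 m.

272 m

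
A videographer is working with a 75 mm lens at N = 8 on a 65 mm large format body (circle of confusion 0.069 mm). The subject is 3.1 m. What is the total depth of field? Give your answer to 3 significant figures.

2.02 m

Hyperfocal distance H = f²/(N·c) + f = 75²/(8 × 0.069) + 75 = 5625/0.552 + 75 ≈ 10265.2 mm ≈ 10.27 m.
Near limit Dn = s·(H − f)/(H + s − 2f) = 3100 × (10265.2 − 75) / (10265.2 + 3100 − 2 × 75) = 3100 × 10190.2 / 13215.2 ≈ 2390.4 mm.
Far limit Df = s·(H − f)/(H − s) = 3100 × (10265.2 − 75) / (10265.2 − 3100) = 3100 × 10190.2 / 7165.2 ≈ 4408.8 mm.
Depth of field = Df − Dn = 4408.8 − 2390.4 ≈ 2018.4 mm ≈ 2.02 m.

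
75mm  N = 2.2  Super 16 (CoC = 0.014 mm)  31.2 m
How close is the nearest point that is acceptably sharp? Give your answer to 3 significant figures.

26.7 m

Hyperfocal distance H = f²/(N·c) + f = 75²/(2.2 × 0.014) + 75 = 5625/0.0308 + 75 ≈ 182704.9 mm ≈ 182.7 m.
Near limit Dn = s·(H − f)/(H + s − 2f) = 31200 × (182704.9 − 75) / (182704.9 + 31200 − 2 × 75) = 31200 × 182629.9 / 213754.9 ≈ 26657 mm ≈ 26.7 m.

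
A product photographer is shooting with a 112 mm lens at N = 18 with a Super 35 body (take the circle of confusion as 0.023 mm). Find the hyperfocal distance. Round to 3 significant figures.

Hyperfocal distance H = f²/(N·c) + f = 112²/(18 × 0.023) + 112 = 12544/0.414 + 112 ≈ 30411.5 mm ≈ 30.4 m.

30.4 m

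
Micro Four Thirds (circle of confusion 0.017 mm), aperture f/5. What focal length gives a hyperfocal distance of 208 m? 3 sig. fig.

133 mm

From H = f²/(N·c) + f, with f ≪ H: f ≈ √(H·N·c) = √(208000 × 5 × 0.017) = √17680 ≈ 133.0 mm.
The +f correction barely moves this — solving exactly, f² + N·c·f − N·c·H = 0 ⇒ f = (−N·c + √((N·c)² + 4·N·c·H))/2 = (−0.085 + √70720)/2 ≈ 132.92 mm, so f ≈ 133 mm.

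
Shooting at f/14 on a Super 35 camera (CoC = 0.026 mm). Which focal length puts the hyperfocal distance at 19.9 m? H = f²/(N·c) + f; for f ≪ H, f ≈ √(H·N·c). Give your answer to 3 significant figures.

84.9 mm

From H = f²/(N·c) + f, with f ≪ H: f ≈ √(H·N·c) = √(19900 × 14 × 0.026) = √7243.6 ≈ 85.11 mm.
Exact: f² + N·c·f − N·c·H = 0 ⇒ f = (−N·c + √((N·c)² + 4·N·c·H))/2 = (−0.364 + √28975)/2 ≈ 84.928 mm ≈ 84.9 mm.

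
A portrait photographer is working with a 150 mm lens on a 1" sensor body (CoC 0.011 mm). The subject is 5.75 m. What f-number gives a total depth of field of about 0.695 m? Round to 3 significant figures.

Write h = H − f = f²/(N·c). The thin-lens limits are Dn = s·h/(h + (s−f)) and Df = s·h/(h − (s−f)), so DoF = Df − Dn = 2·s·(s−f)·h / (h² − (s−f)²).
That is a quadratic in h: DoF·h² − 2·s·(s−f)·h − DoF·(s−f)² = 0 ⇒ h = (s−f)·(s + √(s² + DoF²)) / DoF = 5600 × (5750 + √(5750² + 695²)) / 695 = 5600 × (5750 + 5791.85) / 695 ≈ 92999 mm.
Then N = f²/(c·h) = 150² / (0.011 × 92999) = 22500 / 1023.0 ≈ 22.

f/22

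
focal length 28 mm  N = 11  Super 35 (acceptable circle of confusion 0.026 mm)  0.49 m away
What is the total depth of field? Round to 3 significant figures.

170 mm

Hyperfocal distance H = f²/(N·c) + f = 28²/(11 × 0.026) + 28 = 784/0.286 + 28 ≈ 2769.3 mm ≈ 2.769 m.
Near limit Dn = s·(H − f)/(H + s − 2f) = 490 × (2769.3 − 28) / (2769.3 + 490 − 2 × 28) = 490 × 2741.3 / 3203.3 ≈ 419.33 mm.
Far limit Df = s·(H − f)/(H − s) = 490 × (2769.3 − 28) / (2769.3 − 490) = 490 × 2741.3 / 2279.3 ≈ 589.32 mm.
Depth of field = Df − Dn = 589.32 − 419.33 ≈ 169.99 mm.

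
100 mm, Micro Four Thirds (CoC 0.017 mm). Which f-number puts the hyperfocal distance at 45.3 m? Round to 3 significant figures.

f/13

Rearrange H = f²/(N·c) + f for N: N = f² / ((H − f)·c).
N = 100² / ((45300 − 100) × 0.017) = 10000 / 768.4 ≈ 13.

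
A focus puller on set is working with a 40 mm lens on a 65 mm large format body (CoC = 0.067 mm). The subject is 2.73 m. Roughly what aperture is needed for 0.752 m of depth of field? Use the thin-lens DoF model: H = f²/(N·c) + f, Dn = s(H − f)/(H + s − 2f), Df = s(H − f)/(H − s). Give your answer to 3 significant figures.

Write h = H − f = f²/(N·c). The thin-lens limits are Dn = s·h/(h + (s−f)) and Df = s·h/(h − (s−f)), so DoF = Df − Dn = 2·s·(s−f)·h / (h² − (s−f)²).
That is a quadratic in h: DoF·h² − 2·s·(s−f)·h − DoF·(s−f)² = 0 ⇒ h = (s−f)·(s + √(s² + DoF²)) / DoF = 2690 × (2730 + √(2730² + 752²)) / 752 = 2690 × (2730 + 2831.68) / 752 ≈ 19895 mm.
Then N = f²/(c·h) = 40² / (0.067 × 19895) = 1600 / 1333.0 ≈ 1.20.

f/1.20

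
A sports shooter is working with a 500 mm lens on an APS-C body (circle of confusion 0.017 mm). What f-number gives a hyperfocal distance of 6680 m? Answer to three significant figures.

f/2.20

Rearrange H = f²/(N·c) + f for N: N = f² / ((H − f)·c).
N = 500² / ((6680000 − 500) × 0.017) = 250000 / 113552 ≈ 2.20.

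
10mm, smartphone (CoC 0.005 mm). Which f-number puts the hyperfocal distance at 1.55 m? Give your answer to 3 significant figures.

f/13

Rearrange H = f²/(N·c) + f for N: N = f² / ((H − f)·c).
N = 10² / ((1550 − 10) × 0.005) = 100 / 7.700 ≈ 13.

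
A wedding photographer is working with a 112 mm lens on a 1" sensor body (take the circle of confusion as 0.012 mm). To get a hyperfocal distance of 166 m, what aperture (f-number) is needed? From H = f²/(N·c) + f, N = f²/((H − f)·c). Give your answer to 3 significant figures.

f/6.30

Rearrange H = f²/(N·c) + f for N: N = f² / ((H − f)·c).
N = 112² / ((166000 − 112) × 0.012) = 12544 / 1991 ≈ 6.30.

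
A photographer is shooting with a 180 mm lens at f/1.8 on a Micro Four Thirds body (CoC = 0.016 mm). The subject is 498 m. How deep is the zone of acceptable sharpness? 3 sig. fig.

548 m

Hyperfocal distance H = f²/(N·c) + f = 180²/(1.8 × 0.016) + 180 = 32400/0.0288 + 180 ≈ 1125180.0 mm ≈ 1125 m.
Near limit Dn = s·(H − f)/(H + s − 2f) = 498000 × (1125180.0 − 180) / (1125180.0 + 498000 − 2 × 180) = 498000 × 1125000.0 / 1622820.0 ≈ 345232 mm.
Far limit Df = s·(H − f)/(H − s) = 498000 × (1125180.0 − 180) / (1125180.0 − 498000) = 498000 × 1125000.0 / 627180.0 ≈ 893284 mm.
Depth of field = Df − Dn = 893284 − 345232 ≈ 548052 mm ≈ 548 m.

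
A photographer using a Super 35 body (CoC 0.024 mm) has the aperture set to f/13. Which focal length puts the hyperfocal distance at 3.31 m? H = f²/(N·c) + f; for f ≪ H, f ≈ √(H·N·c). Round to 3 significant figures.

From H = f²/(N·c) + f, with f ≪ H: f ≈ √(H·N·c) = √(3310 × 13 × 0.024) = √1032.7 ≈ 32.14 mm.
Exact: f² + N·c·f − N·c·H = 0 ⇒ f = (−N·c + √((N·c)² + 4·N·c·H))/2 = (−0.312 + √4131.0)/2 ≈ 31.980 mm ≈ 32.0 mm.

32.0 mm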